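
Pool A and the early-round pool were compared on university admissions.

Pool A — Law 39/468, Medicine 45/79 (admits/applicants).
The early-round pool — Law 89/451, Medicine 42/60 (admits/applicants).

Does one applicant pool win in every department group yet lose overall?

No

Law: Pool A 39/468 = 8.3%, the early-round pool 89/451 = 19.7% → the early-round pool
Medicine: Pool A 45/79 = 57.0%, the early-round pool 42/60 = 70.0% → the early-round pool
Overall: Pool A 84/547 = 15.4%, the early-round pool 131/511 = 25.6% → the early-round pool
The early-round pool wins overall and in every department group — no reversal.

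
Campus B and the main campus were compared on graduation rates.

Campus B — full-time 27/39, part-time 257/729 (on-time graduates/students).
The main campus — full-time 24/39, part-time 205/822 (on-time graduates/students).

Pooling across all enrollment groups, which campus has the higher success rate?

Full-time: Campus B 27/39 = 69.2%, the main campus 24/39 = 61.5% → Campus B
Part-time: Campus B 257/729 = 35.3%, the main campus 205/822 = 24.9% → Campus B
Overall: Campus B 284/768 = 37.0%, the main campus 229/861 = 26.6% → Campus B

Campus B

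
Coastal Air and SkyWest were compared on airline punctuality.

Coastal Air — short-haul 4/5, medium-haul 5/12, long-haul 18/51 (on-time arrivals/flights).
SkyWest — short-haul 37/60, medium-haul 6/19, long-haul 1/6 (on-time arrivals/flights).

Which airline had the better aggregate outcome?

SkyWest

Short-haul: Coastal Air 4/5 = 80.0%, SkyWest 37/60 = 61.7% → Coastal Air
Medium-haul: Coastal Air 5/12 = 41.7%, SkyWest 6/19 = 31.6% → Coastal Air
Long-haul: Coastal Air 18/51 = 35.3%, SkyWest 1/6 = 16.7% → Coastal Air
Overall: Coastal Air 27/68 = 39.7%, SkyWest 44/85 = 51.8% → SkyWest
(Coastal Air wins every route group but SkyWest wins overall — Coastal Air's flights skew toward the low-rate long-haul group.)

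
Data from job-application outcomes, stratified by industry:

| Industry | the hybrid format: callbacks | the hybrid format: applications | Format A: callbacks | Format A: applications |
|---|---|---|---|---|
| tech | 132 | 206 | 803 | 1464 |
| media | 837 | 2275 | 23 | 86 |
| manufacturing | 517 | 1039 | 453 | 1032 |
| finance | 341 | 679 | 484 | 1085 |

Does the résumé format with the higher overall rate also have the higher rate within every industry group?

Tech: the hybrid format 132/206 = 64.1%, Format A 803/1464 = 54.8% → the hybrid format
Media: the hybrid format 837/2275 = 36.8%, Format A 23/86 = 26.7% → the hybrid format
Manufacturing: the hybrid format 517/1039 = 49.8%, Format A 453/1032 = 43.9% → the hybrid format
Finance: the hybrid format 341/679 = 50.2%, Format A 484/1085 = 44.6% → the hybrid format
Overall: the hybrid format 1827/4199 = 43.5%, Format A 1763/3667 = 48.1% → Format A
The hybrid format wins each industry group but Format A wins overall — the comparison reverses. The hybrid format's applications skew toward media, which has a lower base rate.

No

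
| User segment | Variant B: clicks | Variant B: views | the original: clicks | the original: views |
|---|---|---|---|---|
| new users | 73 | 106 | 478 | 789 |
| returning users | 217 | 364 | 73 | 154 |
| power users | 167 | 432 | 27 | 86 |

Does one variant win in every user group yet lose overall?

Yes

New users: Variant B 73/106 = 68.9%, the original 478/789 = 60.6% → Variant B
Returning users: Variant B 217/364 = 59.6%, the original 73/154 = 47.4% → Variant B
Power users: Variant B 167/432 = 38.7%, the original 27/86 = 31.4% → Variant B
Overall: Variant B 457/902 = 50.7%, the original 578/1029 = 56.2% → the original
Variant B wins each user group but the original wins overall — the comparison reverses. Variant B's views skew toward power users, which has a lower base rate.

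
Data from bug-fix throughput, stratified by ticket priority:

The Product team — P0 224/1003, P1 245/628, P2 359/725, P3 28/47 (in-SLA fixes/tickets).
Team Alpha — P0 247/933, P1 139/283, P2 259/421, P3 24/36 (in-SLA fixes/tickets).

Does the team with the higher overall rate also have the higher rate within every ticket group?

P0: the Product team 224/1003 = 22.3%, Team Alpha 247/933 = 26.5% → Team Alpha
P1: the Product team 245/628 = 39.0%, Team Alpha 139/283 = 49.1% → Team Alpha
P2: the Product team 359/725 = 49.5%, Team Alpha 259/421 = 61.5% → Team Alpha
P3: the Product team 28/47 = 59.6%, Team Alpha 24/36 = 66.7% → Team Alpha
Overall: the Product team 856/2403 = 35.6%, Team Alpha 669/1673 = 40.0% → Team Alpha
Team Alpha wins overall and in every ticket group — no reversal.

Yes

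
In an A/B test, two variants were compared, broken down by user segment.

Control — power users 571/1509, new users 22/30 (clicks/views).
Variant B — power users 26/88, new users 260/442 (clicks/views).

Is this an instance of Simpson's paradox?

Power users: Control 571/1509 = 37.8%, Variant B 26/88 = 29.5% → Control
New users: Control 22/30 = 73.3%, Variant B 260/442 = 58.8% → Control
Overall: Control 593/1539 = 38.5%, Variant B 286/530 = 54.0% → Variant B
Control wins each user group but Variant B wins overall — the comparison reverses. Control's views skew toward power users, which has a lower base rate.

Yes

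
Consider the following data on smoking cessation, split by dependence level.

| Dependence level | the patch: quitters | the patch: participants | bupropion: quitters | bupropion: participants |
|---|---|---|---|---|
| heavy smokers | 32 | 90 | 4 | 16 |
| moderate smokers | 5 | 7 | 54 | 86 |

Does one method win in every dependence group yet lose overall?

Yes

Heavy smokers: the patch 32/90 = 35.6%, bupropion 4/16 = 25.0% → the patch
Moderate smokers: the patch 5/7 = 71.4%, bupropion 54/86 = 62.8% → the patch
Overall: the patch 37/97 = 38.1%, bupropion 58/102 = 56.9% → bupropion
The patch wins each dependence group but bupropion wins overall — the comparison reverses. The patch's participants skew toward heavy smokers, which has a lower base rate.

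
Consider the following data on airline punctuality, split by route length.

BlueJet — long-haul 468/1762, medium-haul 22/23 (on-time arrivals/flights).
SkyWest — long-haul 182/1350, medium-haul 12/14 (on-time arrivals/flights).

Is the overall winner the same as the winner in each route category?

Yes

Long-haul: BlueJet 468/1762 = 26.6%, SkyWest 182/1350 = 13.5% → BlueJet
Medium-haul: BlueJet 22/23 = 95.7%, SkyWest 12/14 = 85.7% → BlueJet
Overall: BlueJet 490/1785 = 27.5%, SkyWest 194/1364 = 14.2% → BlueJet
BlueJet wins overall and in every route group — no reversal.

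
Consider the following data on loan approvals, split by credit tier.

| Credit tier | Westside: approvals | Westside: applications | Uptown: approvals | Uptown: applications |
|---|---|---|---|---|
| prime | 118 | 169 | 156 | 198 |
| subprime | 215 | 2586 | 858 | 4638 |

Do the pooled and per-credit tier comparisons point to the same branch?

Prime: Westside 118/169 = 69.8%, Uptown 156/198 = 78.8% → Uptown
Subprime: Westside 215/2586 = 8.3%, Uptown 858/4638 = 18.5% → Uptown
Overall: Westside 333/2755 = 12.1%, Uptown 1014/4836 = 21.0% → Uptown
Uptown wins overall and in every credit group — no reversal.

Yes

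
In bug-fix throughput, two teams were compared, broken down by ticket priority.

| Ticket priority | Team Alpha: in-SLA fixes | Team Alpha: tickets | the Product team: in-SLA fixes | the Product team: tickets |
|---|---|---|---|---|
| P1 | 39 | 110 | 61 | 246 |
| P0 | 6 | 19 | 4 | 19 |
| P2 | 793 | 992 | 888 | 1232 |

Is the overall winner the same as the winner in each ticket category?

P1: Team Alpha 39/110 = 35.5%, the Product team 61/246 = 24.8% → Team Alpha
P0: Team Alpha 6/19 = 31.6%, the Product team 4/19 = 21.1% → Team Alpha
P2: Team Alpha 793/992 = 79.9%, the Product team 888/1232 = 72.1% → Team Alpha
Overall: Team Alpha 838/1121 = 74.8%, the Product team 953/1497 = 63.7% → Team Alpha
Team Alpha wins overall and in every ticket group — no reversal.

Yes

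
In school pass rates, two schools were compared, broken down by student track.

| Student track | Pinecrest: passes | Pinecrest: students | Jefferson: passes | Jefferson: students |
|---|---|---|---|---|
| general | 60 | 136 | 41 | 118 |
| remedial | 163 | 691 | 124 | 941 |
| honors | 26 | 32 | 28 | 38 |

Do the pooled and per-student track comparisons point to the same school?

Yes

General: Pinecrest 60/136 = 44.1%, Jefferson 41/118 = 34.7% → Pinecrest
Remedial: Pinecrest 163/691 = 23.6%, Jefferson 124/941 = 13.2% → Pinecrest
Honors: Pinecrest 26/32 = 81.2%, Jefferson 28/38 = 73.7% → Pinecrest
Overall: Pinecrest 249/859 = 29.0%, Jefferson 193/1097 = 17.6% → Pinecrest
Pinecrest wins overall and in every student group — no reversal.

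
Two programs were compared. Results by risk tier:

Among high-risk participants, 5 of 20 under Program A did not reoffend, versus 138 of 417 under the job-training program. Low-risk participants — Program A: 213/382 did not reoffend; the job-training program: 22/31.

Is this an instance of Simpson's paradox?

High-risk: Program A 5/20 = 25.0%, the job-training program 138/417 = 33.1% → the job-training program
Low-risk: Program A 213/382 = 55.8%, the job-training program 22/31 = 71.0% → the job-training program
Overall: Program A 218/402 = 54.2%, the job-training program 160/448 = 35.7% → Program A
The job-training program wins each risk group but Program A wins overall — the comparison reverses. The job-training program's participants skew toward high-risk, which has a lower base rate.

Yes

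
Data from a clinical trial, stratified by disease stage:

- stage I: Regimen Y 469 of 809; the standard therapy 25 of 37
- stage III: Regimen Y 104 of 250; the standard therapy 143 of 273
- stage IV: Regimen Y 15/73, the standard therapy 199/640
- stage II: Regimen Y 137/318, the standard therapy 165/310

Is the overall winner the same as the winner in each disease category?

No

Stage I: Regimen Y 469/809 = 58.0%, the standard therapy 25/37 = 67.6% → the standard therapy
Stage III: Regimen Y 104/250 = 41.6%, the standard therapy 143/273 = 52.4% → the standard therapy
Stage IV: Regimen Y 15/73 = 20.5%, the standard therapy 199/640 = 31.1% → the standard therapy
Stage II: Regimen Y 137/318 = 43.1%, the standard therapy 165/310 = 53.2% → the standard therapy
Overall: Regimen Y 725/1450 = 50.0%, the standard therapy 532/1260 = 42.2% → Regimen Y
The standard therapy wins each disease group but Regimen Y wins overall — the comparison reverses. The standard therapy's patients skew toward stage IV, which has a lower base rate.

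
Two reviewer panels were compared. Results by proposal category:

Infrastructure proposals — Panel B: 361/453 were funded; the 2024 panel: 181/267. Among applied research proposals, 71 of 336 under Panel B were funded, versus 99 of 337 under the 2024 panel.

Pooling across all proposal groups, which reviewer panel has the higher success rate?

Infrastructure: Panel B 361/453 = 79.7%, the 2024 panel 181/267 = 67.8% → Panel B
Applied research: Panel B 71/336 = 21.1%, the 2024 panel 99/337 = 29.4% → the 2024 panel
Overall: Panel B 432/789 = 54.8%, the 2024 panel 280/604 = 46.4% → Panel B
(Neither sweeps every proposal group, but Panel B has the higher pooled rate.)

Panel B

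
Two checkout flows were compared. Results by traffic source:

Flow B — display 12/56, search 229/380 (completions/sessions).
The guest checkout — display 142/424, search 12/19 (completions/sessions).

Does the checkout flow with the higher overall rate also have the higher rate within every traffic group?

Display: Flow B 12/56 = 21.4%, the guest checkout 142/424 = 33.5% → the guest checkout
Search: Flow B 229/380 = 60.3%, the guest checkout 12/19 = 63.2% → the guest checkout
Overall: Flow B 241/436 = 55.3%, the guest checkout 154/443 = 34.8% → Flow B
The guest checkout wins each traffic group but Flow B wins overall — the comparison reverses. The guest checkout's sessions skew toward display, which has a lower base rate.

No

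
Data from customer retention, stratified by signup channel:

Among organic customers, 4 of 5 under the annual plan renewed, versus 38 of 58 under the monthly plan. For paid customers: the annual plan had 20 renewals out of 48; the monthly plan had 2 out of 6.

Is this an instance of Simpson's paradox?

Yes

Organic: the annual plan 4/5 = 80.0%, the monthly plan 38/58 = 65.5% → the annual plan
Paid: the annual plan 20/48 = 41.7%, the monthly plan 2/6 = 33.3% → the annual plan
Overall: the annual plan 24/53 = 45.3%, the monthly plan 40/64 = 62.5% → the monthly plan
The annual plan wins each signup group but the monthly plan wins overall — the comparison reverses. The annual plan's customers skew toward paid, which has a lower base rate.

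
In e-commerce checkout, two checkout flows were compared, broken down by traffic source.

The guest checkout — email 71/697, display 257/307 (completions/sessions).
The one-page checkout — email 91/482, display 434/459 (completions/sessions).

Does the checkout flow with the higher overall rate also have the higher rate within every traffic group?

Email: the guest checkout 71/697 = 10.2%, the one-page checkout 91/482 = 18.9% → the one-page checkout
Display: the guest checkout 257/307 = 83.7%, the one-page checkout 434/459 = 94.6% → the one-page checkout
Overall: the guest checkout 328/1004 = 32.7%, the one-page checkout 525/941 = 55.8% → the one-page checkout
The one-page checkout wins overall and in every traffic group — no reversal.

Yes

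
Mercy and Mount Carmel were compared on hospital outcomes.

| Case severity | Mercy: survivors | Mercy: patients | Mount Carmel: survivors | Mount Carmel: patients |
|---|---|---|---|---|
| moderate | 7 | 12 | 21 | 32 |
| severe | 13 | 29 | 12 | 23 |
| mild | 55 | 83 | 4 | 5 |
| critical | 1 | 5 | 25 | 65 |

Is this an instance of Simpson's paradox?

Yes

Moderate: Mercy 7/12 = 58.3%, Mount Carmel 21/32 = 65.6% → Mount Carmel
Severe: Mercy 13/29 = 44.8%, Mount Carmel 12/23 = 52.2% → Mount Carmel
Mild: Mercy 55/83 = 66.3%, Mount Carmel 4/5 = 80.0% → Mount Carmel
Critical: Mercy 1/5 = 20.0%, Mount Carmel 25/65 = 38.5% → Mount Carmel
Overall: Mercy 76/129 = 58.9%, Mount Carmel 62/125 = 49.6% → Mercy
Mount Carmel wins each case group but Mercy wins overall — the comparison reverses. Mount Carmel's patients skew toward critical, which has a lower base rate.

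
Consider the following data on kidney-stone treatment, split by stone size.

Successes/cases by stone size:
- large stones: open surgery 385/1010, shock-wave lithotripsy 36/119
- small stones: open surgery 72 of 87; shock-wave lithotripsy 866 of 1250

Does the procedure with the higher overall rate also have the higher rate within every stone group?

No

Large stones: open surgery 385/1010 = 38.1%, shock-wave lithotripsy 36/119 = 30.3% → open surgery
Small stones: open surgery 72/87 = 82.8%, shock-wave lithotripsy 866/1250 = 69.3% → open surgery
Overall: open surgery 457/1097 = 41.7%, shock-wave lithotripsy 902/1369 = 65.9% → shock-wave lithotripsy
Open surgery wins each stone group but shock-wave lithotripsy wins overall — the comparison reverses. Open surgery's cases skew toward large stones, which has a lower base rate.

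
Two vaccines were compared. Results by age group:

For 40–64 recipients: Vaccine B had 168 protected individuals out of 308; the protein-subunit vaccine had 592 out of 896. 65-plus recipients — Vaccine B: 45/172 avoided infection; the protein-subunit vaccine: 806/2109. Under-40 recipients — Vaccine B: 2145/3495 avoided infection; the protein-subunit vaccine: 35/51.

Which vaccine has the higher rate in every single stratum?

40–64: Vaccine B 168/308 = 54.5%, the protein-subunit vaccine 592/896 = 66.1% → the protein-subunit vaccine
65-plus: Vaccine B 45/172 = 26.2%, the protein-subunit vaccine 806/2109 = 38.2% → the protein-subunit vaccine
Under-40: Vaccine B 2145/3495 = 61.4%, the protein-subunit vaccine 35/51 = 68.6% → the protein-subunit vaccine
The protein-subunit vaccine has the higher rate in all 3 groups.

the protein-subunit vaccine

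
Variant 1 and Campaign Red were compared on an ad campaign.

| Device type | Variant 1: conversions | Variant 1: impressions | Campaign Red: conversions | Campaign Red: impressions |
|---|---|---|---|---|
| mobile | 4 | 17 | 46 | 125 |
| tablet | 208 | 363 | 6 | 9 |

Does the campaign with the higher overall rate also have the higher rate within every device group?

Mobile: Variant 1 4/17 = 23.5%, Campaign Red 46/125 = 36.8% → Campaign Red
Tablet: Variant 1 208/363 = 57.3%, Campaign Red 6/9 = 66.7% → Campaign Red
Overall: Variant 1 212/380 = 55.8%, Campaign Red 52/134 = 38.8% → Variant 1
Campaign Red wins each device group but Variant 1 wins overall — the comparison reverses. Campaign Red's impressions skew toward mobile, which has a lower base rate.

No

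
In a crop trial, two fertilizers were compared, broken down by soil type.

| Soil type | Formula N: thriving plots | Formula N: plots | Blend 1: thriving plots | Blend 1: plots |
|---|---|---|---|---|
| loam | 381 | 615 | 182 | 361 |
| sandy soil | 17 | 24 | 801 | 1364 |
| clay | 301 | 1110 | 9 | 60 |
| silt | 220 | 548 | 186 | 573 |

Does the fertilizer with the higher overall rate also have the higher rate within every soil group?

Loam: Formula N 381/615 = 62.0%, Blend 1 182/361 = 50.4% → Formula N
Sandy soil: Formula N 17/24 = 70.8%, Blend 1 801/1364 = 58.7% → Formula N
Clay: Formula N 301/1110 = 27.1%, Blend 1 9/60 = 15.0% → Formula N
Silt: Formula N 220/548 = 40.1%, Blend 1 186/573 = 32.5% → Formula N
Overall: Formula N 919/2297 = 40.0%, Blend 1 1178/2358 = 50.0% → Blend 1
Formula N wins each soil group but Blend 1 wins overall — the comparison reverses. Formula N's plots skew toward clay, which has a lower base rate.

No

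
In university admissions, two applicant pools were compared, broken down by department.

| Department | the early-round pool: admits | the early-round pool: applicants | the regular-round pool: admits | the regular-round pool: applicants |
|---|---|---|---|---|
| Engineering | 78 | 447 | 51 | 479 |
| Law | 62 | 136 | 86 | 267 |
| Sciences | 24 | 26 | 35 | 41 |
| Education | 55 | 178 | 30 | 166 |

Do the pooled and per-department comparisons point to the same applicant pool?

Engineering: the early-round pool 78/447 = 17.4%, the regular-round pool 51/479 = 10.6% → the early-round pool
Law: the early-round pool 62/136 = 45.6%, the regular-round pool 86/267 = 32.2% → the early-round pool
Sciences: the early-round pool 24/26 = 92.3%, the regular-round pool 35/41 = 85.4% → the early-round pool
Education: the early-round pool 55/178 = 30.9%, the regular-round pool 30/166 = 18.1% → the early-round pool
Overall: the early-round pool 219/787 = 27.8%, the regular-round pool 202/953 = 21.2% → the early-round pool
The early-round pool wins overall and in every department group — no reversal.

Yes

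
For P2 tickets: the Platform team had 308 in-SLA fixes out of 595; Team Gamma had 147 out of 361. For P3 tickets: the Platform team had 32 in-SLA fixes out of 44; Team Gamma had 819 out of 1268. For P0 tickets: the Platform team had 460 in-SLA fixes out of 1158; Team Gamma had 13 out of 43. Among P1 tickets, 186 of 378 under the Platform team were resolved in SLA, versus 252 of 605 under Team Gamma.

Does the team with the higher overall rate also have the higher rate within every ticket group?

P2: the Platform team 308/595 = 51.8%, Team Gamma 147/361 = 40.7% → the Platform team
P3: the Platform team 32/44 = 72.7%, Team Gamma 819/1268 = 64.6% → the Platform team
P0: the Platform team 460/1158 = 39.7%, Team Gamma 13/43 = 30.2% → the Platform team
P1: the Platform team 186/378 = 49.2%, Team Gamma 252/605 = 41.7% → the Platform team
Overall: the Platform team 986/2175 = 45.3%, Team Gamma 1231/2277 = 54.1% → Team Gamma
The Platform team wins each ticket group but Team Gamma wins overall — the comparison reverses. The Platform team's tickets skew toward P0, which has a lower base rate.

No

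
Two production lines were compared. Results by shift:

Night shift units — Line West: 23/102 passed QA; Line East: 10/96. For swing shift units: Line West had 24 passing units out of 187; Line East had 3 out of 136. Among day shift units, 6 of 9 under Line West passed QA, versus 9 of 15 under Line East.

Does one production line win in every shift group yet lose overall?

No

Night shift: Line West 23/102 = 22.5%, Line East 10/96 = 10.4% → Line West
Swing shift: Line West 24/187 = 12.8%, Line East 3/136 = 2.2% → Line West
Day shift: Line West 6/9 = 66.7%, Line East 9/15 = 60.0% → Line West
Overall: Line West 53/298 = 17.8%, Line East 22/247 = 8.9% → Line West
Line West wins overall and in every shift group — no reversal.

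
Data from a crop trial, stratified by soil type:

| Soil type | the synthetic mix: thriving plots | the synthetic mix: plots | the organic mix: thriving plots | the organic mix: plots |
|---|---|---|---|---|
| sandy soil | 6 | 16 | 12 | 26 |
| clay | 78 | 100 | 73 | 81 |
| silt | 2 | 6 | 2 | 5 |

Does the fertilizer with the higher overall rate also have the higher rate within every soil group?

Yes

Sandy soil: the synthetic mix 6/16 = 37.5%, the organic mix 12/26 = 46.2% → the organic mix
Clay: the synthetic mix 78/100 = 78.0%, the organic mix 73/81 = 90.1% → the organic mix
Silt: the synthetic mix 2/6 = 33.3%, the organic mix 2/5 = 40.0% → the organic mix
Overall: the synthetic mix 86/122 = 70.5%, the organic mix 87/112 = 77.7% → the organic mix
The organic mix wins overall and in every soil group — no reversal.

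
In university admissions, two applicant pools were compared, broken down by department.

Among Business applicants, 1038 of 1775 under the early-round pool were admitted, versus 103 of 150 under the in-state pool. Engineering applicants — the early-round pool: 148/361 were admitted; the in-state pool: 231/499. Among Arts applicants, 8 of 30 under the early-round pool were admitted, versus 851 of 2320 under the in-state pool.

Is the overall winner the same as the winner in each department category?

No

Business: the early-round pool 1038/1775 = 58.5%, the in-state pool 103/150 = 68.7% → the in-state pool
Engineering: the early-round pool 148/361 = 41.0%, the in-state pool 231/499 = 46.3% → the in-state pool
Arts: the early-round pool 8/30 = 26.7%, the in-state pool 851/2320 = 36.7% → the in-state pool
Overall: the early-round pool 1194/2166 = 55.1%, the in-state pool 1185/2969 = 39.9% → the early-round pool
The in-state pool wins each department group but the early-round pool wins overall — the comparison reverses. The in-state pool's applicants skew toward Arts, which has a lower base rate.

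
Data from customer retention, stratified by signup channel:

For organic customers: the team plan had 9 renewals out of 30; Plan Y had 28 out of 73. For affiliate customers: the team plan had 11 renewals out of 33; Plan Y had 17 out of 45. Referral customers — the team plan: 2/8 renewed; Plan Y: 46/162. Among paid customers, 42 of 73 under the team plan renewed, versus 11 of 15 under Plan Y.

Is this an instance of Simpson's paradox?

Organic: the team plan 9/30 = 30.0%, Plan Y 28/73 = 38.4% → Plan Y
Affiliate: the team plan 11/33 = 33.3%, Plan Y 17/45 = 37.8% → Plan Y
Referral: the team plan 2/8 = 25.0%, Plan Y 46/162 = 28.4% → Plan Y
Paid: the team plan 42/73 = 57.5%, Plan Y 11/15 = 73.3% → Plan Y
Overall: the team plan 64/144 = 44.4%, Plan Y 102/295 = 34.6% → the team plan
Plan Y wins each signup group but the team plan wins overall — the comparison reverses. Plan Y's customers skew toward referral, which has a lower base rate.

Yes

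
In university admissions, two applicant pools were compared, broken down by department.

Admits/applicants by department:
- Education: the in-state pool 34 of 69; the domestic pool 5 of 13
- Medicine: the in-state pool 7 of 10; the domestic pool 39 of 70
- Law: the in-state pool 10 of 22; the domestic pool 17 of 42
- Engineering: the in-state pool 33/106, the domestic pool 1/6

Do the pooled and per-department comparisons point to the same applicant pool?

Education: the in-state pool 34/69 = 49.3%, the domestic pool 5/13 = 38.5% → the in-state pool
Medicine: the in-state pool 7/10 = 70.0%, the domestic pool 39/70 = 55.7% → the in-state pool
Law: the in-state pool 10/22 = 45.5%, the domestic pool 17/42 = 40.5% → the in-state pool
Engineering: the in-state pool 33/106 = 31.1%, the domestic pool 1/6 = 16.7% → the in-state pool
Overall: the in-state pool 84/207 = 40.6%, the domestic pool 62/131 = 47.3% → the domestic pool
The in-state pool wins each department group but the domestic pool wins overall — the comparison reverses. The in-state pool's applicants skew toward Engineering, which has a lower base rate.

No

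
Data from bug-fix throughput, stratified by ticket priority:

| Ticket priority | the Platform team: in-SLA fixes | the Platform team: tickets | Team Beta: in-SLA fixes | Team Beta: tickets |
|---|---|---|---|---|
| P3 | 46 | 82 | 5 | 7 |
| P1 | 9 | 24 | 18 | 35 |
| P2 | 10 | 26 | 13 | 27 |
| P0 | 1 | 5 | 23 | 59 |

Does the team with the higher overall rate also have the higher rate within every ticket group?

No

P3: the Platform team 46/82 = 56.1%, Team Beta 5/7 = 71.4% → Team Beta
P1: the Platform team 9/24 = 37.5%, Team Beta 18/35 = 51.4% → Team Beta
P2: the Platform team 10/26 = 38.5%, Team Beta 13/27 = 48.1% → Team Beta
P0: the Platform team 1/5 = 20.0%, Team Beta 23/59 = 39.0% → Team Beta
Overall: the Platform team 66/137 = 48.2%, Team Beta 59/128 = 46.1% → the Platform team
Team Beta wins each ticket group but the Platform team wins overall — the comparison reverses. Team Beta's tickets skew toward P0, which has a lower base rate.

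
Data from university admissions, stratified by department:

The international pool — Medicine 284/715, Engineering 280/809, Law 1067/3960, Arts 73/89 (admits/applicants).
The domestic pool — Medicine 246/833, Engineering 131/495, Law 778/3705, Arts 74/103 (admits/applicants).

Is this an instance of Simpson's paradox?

Medicine: the international pool 284/715 = 39.7%, the domestic pool 246/833 = 29.5% → the international pool
Engineering: the international pool 280/809 = 34.6%, the domestic pool 131/495 = 26.5% → the international pool
Law: the international pool 1067/3960 = 26.9%, the domestic pool 778/3705 = 21.0% → the international pool
Arts: the international pool 73/89 = 82.0%, the domestic pool 74/103 = 71.8% → the international pool
Overall: the international pool 1704/5573 = 30.6%, the domestic pool 1229/5136 = 23.9% → the international pool
The international pool wins overall and in every department group — no reversal.

No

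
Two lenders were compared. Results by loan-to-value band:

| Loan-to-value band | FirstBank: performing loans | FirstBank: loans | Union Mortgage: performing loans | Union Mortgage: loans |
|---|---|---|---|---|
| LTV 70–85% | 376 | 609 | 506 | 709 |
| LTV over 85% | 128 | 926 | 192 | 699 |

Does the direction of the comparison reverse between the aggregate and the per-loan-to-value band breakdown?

No

LTV 70–85%: FirstBank 376/609 = 61.7%, Union Mortgage 506/709 = 71.4% → Union Mortgage
LTV over 85%: FirstBank 128/926 = 13.8%, Union Mortgage 192/699 = 27.5% → Union Mortgage
Overall: FirstBank 504/1535 = 32.8%, Union Mortgage 698/1408 = 49.6% → Union Mortgage
Union Mortgage wins overall and in every loan-to-value group — no reversal.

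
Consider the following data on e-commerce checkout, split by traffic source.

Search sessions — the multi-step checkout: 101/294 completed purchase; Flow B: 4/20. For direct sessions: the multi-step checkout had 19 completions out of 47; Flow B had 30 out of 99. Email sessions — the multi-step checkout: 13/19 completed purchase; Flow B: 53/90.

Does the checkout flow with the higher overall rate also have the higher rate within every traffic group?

No

Search: the multi-step checkout 101/294 = 34.4%, Flow B 4/20 = 20.0% → the multi-step checkout
Direct: the multi-step checkout 19/47 = 40.4%, Flow B 30/99 = 30.3% → the multi-step checkout
Email: the multi-step checkout 13/19 = 68.4%, Flow B 53/90 = 58.9% → the multi-step checkout
Overall: the multi-step checkout 133/360 = 36.9%, Flow B 87/209 = 41.6% → Flow B
The multi-step checkout wins each traffic group but Flow B wins overall — the comparison reverses. The multi-step checkout's sessions skew toward search, which has a lower base rate.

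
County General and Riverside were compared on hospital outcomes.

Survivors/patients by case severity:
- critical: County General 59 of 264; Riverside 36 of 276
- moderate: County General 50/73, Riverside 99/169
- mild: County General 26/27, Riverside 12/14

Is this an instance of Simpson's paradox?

No

Critical: County General 59/264 = 22.3%, Riverside 36/276 = 13.0% → County General
Moderate: County General 50/73 = 68.5%, Riverside 99/169 = 58.6% → County General
Mild: County General 26/27 = 96.3%, Riverside 12/14 = 85.7% → County General
Overall: County General 135/364 = 37.1%, Riverside 147/459 = 32.0% → County General
County General wins overall and in every case group — no reversal.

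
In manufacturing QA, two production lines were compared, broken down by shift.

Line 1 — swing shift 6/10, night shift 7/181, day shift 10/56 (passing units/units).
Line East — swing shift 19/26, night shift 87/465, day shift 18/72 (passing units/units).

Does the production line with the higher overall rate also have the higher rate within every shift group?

Swing shift: Line 1 6/10 = 60.0%, Line East 19/26 = 73.1% → Line East
Night shift: Line 1 7/181 = 3.9%, Line East 87/465 = 18.7% → Line East
Day shift: Line 1 10/56 = 17.9%, Line East 18/72 = 25.0% → Line East
Overall: Line 1 23/247 = 9.3%, Line East 124/563 = 22.0% → Line East
Line East wins overall and in every shift group — no reversal.

Yes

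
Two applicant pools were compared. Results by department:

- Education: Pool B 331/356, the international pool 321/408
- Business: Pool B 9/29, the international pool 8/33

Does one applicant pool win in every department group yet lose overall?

Education: Pool B 331/356 = 93.0%, the international pool 321/408 = 78.7% → Pool B
Business: Pool B 9/29 = 31.0%, the international pool 8/33 = 24.2% → Pool B
Overall: Pool B 340/385 = 88.3%, the international pool 329/441 = 74.6% → Pool B
Pool B wins overall and in every department group — no reversal.

No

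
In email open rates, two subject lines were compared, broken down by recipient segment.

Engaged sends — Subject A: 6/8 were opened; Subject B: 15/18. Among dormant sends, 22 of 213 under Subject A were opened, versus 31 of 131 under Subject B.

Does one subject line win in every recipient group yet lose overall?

Engaged: Subject A 6/8 = 75.0%, Subject B 15/18 = 83.3% → Subject B
Dormant: Subject A 22/213 = 10.3%, Subject B 31/131 = 23.7% → Subject B
Overall: Subject A 28/221 = 12.7%, Subject B 46/149 = 30.9% → Subject B
Subject B wins overall and in every recipient group — no reversal.

No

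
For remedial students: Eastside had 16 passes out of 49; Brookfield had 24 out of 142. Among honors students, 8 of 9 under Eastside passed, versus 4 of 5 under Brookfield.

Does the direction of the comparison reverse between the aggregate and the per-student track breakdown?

Remedial: Eastside 16/49 = 32.7%, Brookfield 24/142 = 16.9% → Eastside
Honors: Eastside 8/9 = 88.9%, Brookfield 4/5 = 80.0% → Eastside
Overall: Eastside 24/58 = 41.4%, Brookfield 28/147 = 19.0% → Eastside
Eastside wins overall and in every student group — no reversal.

No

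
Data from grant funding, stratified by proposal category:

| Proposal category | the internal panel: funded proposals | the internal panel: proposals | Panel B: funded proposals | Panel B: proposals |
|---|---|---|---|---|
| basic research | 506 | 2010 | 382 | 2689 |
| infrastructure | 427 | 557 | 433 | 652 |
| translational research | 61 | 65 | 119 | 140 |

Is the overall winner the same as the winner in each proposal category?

Basic research: the internal panel 506/2010 = 25.2%, Panel B 382/2689 = 14.2% → the internal panel
Infrastructure: the internal panel 427/557 = 76.7%, Panel B 433/652 = 66.4% → the internal panel
Translational research: the internal panel 61/65 = 93.8%, Panel B 119/140 = 85.0% → the internal panel
Overall: the internal panel 994/2632 = 37.8%, Panel B 934/3481 = 26.8% → the internal panel
The internal panel wins overall and in every proposal group — no reversal.

Yes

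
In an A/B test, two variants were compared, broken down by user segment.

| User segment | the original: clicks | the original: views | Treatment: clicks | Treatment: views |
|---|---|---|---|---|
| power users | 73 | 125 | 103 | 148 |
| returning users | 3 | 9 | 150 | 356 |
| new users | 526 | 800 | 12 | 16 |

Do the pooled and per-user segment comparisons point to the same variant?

No

Power users: the original 73/125 = 58.4%, Treatment 103/148 = 69.6% → Treatment
Returning users: the original 3/9 = 33.3%, Treatment 150/356 = 42.1% → Treatment
New users: the original 526/800 = 65.8%, Treatment 12/16 = 75.0% → Treatment
Overall: the original 602/934 = 64.5%, Treatment 265/520 = 51.0% → the original
Treatment wins each user group but the original wins overall — the comparison reverses. Treatment's views skew toward returning users, which has a lower base rate.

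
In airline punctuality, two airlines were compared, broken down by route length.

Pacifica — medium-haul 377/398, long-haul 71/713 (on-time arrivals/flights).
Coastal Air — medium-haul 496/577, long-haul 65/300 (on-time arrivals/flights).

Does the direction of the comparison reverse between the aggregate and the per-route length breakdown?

No

Medium-haul: Pacifica 377/398 = 94.7%, Coastal Air 496/577 = 86.0% → Pacifica
Long-haul: Pacifica 71/713 = 10.0%, Coastal Air 65/300 = 21.7% → Coastal Air
Overall: Pacifica 448/1111 = 40.3%, Coastal Air 561/877 = 64.0% → Coastal Air
Neither sweeps: Pacifica wins 1 of 2 groups, Coastal Air wins 1. Coastal Air wins overall but not every group — no Simpson reversal.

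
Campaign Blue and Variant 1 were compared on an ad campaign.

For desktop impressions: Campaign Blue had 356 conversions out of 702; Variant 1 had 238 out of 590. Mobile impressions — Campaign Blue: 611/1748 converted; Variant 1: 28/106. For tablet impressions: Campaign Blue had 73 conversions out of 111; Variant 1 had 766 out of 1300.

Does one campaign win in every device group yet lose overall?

Yes

Desktop: Campaign Blue 356/702 = 50.7%, Variant 1 238/590 = 40.3% → Campaign Blue
Mobile: Campaign Blue 611/1748 = 35.0%, Variant 1 28/106 = 26.4% → Campaign Blue
Tablet: Campaign Blue 73/111 = 65.8%, Variant 1 766/1300 = 58.9% → Campaign Blue
Overall: Campaign Blue 1040/2561 = 40.6%, Variant 1 1032/1996 = 51.7% → Variant 1
Campaign Blue wins each device group but Variant 1 wins overall — the comparison reverses. Campaign Blue's impressions skew toward mobile, which has a lower base rate.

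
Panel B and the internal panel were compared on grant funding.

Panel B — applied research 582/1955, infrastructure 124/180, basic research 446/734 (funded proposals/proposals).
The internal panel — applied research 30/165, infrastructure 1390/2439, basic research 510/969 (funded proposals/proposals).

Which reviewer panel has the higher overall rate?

the internal panel

Applied research: Panel B 582/1955 = 29.8%, the internal panel 30/165 = 18.2% → Panel B
Infrastructure: Panel B 124/180 = 68.9%, the internal panel 1390/2439 = 57.0% → Panel B
Basic research: Panel B 446/734 = 60.8%, the internal panel 510/969 = 52.6% → Panel B
Overall: Panel B 1152/2869 = 40.2%, the internal panel 1930/3573 = 54.0% → the internal panel
(Panel B wins every proposal group but the internal panel wins overall — Panel B's proposals skew toward the low-rate applied research group.)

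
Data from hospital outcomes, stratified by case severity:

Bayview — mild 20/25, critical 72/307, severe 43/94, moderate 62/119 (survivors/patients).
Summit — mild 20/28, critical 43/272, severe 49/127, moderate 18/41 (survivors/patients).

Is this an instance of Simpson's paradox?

No

Mild: Bayview 20/25 = 80.0%, Summit 20/28 = 71.4% → Bayview
Critical: Bayview 72/307 = 23.5%, Summit 43/272 = 15.8% → Bayview
Severe: Bayview 43/94 = 45.7%, Summit 49/127 = 38.6% → Bayview
Moderate: Bayview 62/119 = 52.1%, Summit 18/41 = 43.9% → Bayview
Overall: Bayview 197/545 = 36.1%, Summit 130/468 = 27.8% → Bayview
Bayview wins overall and in every case group — no reversal.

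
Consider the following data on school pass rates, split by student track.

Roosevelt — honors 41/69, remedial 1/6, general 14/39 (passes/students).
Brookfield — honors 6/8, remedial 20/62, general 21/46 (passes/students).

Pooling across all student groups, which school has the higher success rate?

Roosevelt

Honors: Roosevelt 41/69 = 59.4%, Brookfield 6/8 = 75.0% → Brookfield
Remedial: Roosevelt 1/6 = 16.7%, Brookfield 20/62 = 32.3% → Brookfield
General: Roosevelt 14/39 = 35.9%, Brookfield 21/46 = 45.7% → Brookfield
Overall: Roosevelt 56/114 = 49.1%, Brookfield 47/116 = 40.5% → Roosevelt
(Brookfield wins every student group but Roosevelt wins overall — Brookfield's students skew toward the low-rate remedial group.)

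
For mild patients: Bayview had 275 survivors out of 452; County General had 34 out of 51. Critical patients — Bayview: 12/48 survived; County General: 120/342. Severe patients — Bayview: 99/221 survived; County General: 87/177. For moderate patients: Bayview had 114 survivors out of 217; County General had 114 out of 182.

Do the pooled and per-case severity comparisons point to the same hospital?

Mild: Bayview 275/452 = 60.8%, County General 34/51 = 66.7% → County General
Critical: Bayview 12/48 = 25.0%, County General 120/342 = 35.1% → County General
Severe: Bayview 99/221 = 44.8%, County General 87/177 = 49.2% → County General
Moderate: Bayview 114/217 = 52.5%, County General 114/182 = 62.6% → County General
Overall: Bayview 500/938 = 53.3%, County General 355/752 = 47.2% → Bayview
County General wins each case group but Bayview wins overall — the comparison reverses. County General's patients skew toward critical, which has a lower base rate.

No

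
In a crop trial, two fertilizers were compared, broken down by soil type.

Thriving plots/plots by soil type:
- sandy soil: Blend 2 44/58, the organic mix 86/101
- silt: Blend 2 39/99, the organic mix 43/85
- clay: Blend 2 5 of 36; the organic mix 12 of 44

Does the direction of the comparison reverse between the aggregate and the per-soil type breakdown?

Sandy soil: Blend 2 44/58 = 75.9%, the organic mix 86/101 = 85.1% → the organic mix
Silt: Blend 2 39/99 = 39.4%, the organic mix 43/85 = 50.6% → the organic mix
Clay: Blend 2 5/36 = 13.9%, the organic mix 12/44 = 27.3% → the organic mix
Overall: Blend 2 88/193 = 45.6%, the organic mix 141/230 = 61.3% → the organic mix
The organic mix wins overall and in every soil group — no reversal.

No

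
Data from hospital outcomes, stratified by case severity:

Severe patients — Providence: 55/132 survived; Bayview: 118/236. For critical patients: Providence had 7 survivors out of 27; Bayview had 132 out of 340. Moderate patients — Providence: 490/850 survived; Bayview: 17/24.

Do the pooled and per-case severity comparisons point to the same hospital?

No

Severe: Providence 55/132 = 41.7%, Bayview 118/236 = 50.0% → Bayview
Critical: Providence 7/27 = 25.9%, Bayview 132/340 = 38.8% → Bayview
Moderate: Providence 490/850 = 57.6%, Bayview 17/24 = 70.8% → Bayview
Overall: Providence 552/1009 = 54.7%, Bayview 267/600 = 44.5% → Providence
Bayview wins each case group but Providence wins overall — the comparison reverses. Bayview's patients skew toward critical, which has a lower base rate.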